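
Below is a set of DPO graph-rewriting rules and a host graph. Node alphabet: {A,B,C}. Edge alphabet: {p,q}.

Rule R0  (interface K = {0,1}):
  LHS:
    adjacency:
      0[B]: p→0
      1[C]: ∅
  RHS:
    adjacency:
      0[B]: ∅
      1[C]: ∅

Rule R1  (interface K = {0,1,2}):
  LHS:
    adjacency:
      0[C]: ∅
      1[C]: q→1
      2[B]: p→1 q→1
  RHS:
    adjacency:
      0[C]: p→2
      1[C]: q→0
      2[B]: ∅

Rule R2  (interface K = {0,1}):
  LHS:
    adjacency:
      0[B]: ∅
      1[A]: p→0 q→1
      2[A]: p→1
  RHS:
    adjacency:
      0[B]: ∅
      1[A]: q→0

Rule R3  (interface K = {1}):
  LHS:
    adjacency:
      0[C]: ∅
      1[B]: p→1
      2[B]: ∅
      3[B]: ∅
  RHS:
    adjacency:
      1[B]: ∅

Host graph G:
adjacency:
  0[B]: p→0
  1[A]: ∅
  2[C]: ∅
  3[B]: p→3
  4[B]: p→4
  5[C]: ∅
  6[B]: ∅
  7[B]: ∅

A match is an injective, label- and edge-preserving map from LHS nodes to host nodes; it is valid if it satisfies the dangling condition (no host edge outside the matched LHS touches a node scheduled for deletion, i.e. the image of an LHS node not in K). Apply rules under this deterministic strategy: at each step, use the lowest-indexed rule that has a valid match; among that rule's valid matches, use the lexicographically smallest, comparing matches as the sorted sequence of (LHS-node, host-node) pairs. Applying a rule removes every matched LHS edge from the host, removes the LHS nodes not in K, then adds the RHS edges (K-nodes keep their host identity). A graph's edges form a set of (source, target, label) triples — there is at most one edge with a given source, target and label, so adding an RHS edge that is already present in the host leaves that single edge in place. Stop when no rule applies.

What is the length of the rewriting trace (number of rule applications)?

Answer: 3

Derivation:
initial: |V|=8 |E|=3  E = 0-p->0 3-p->3 4-p->4
step 1: apply R0 at {0↦0, 1↦2}  → |V|=8 |E|=2  E = 3-p->3 4-p->4
step 2: apply R0 at {0↦3, 1↦2}  → |V|=8 |E|=1  E = 4-p->4
step 3: apply R0 at {0↦4, 1↦2}  → |V|=8 |E|=0  E = ∅
halt: no rule applies after step 3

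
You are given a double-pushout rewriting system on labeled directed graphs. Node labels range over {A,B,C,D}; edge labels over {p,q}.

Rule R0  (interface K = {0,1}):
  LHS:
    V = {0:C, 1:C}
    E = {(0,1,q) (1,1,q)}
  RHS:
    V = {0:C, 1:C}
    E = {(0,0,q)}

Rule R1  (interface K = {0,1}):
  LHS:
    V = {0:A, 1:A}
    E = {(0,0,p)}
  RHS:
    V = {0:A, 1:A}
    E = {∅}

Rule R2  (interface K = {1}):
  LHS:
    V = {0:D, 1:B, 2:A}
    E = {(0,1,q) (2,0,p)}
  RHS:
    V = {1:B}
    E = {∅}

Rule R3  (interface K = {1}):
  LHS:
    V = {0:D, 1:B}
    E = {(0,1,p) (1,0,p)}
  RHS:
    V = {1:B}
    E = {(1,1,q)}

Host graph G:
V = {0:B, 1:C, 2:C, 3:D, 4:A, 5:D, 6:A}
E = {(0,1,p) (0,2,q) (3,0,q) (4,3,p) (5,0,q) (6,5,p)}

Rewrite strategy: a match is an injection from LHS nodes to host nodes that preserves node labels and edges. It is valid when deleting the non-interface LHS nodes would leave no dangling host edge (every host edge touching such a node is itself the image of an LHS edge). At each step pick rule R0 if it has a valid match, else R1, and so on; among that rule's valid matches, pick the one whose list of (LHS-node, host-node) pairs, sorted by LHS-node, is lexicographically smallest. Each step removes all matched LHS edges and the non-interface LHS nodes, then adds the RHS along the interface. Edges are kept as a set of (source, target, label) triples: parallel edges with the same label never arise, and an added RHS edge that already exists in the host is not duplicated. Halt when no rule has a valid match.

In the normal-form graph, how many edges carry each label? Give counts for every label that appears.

initial: |V|=7 |E|=6  E = 0-p->1 0-q->2 3-q->0 4-p->3 5-q->0 6-p->5
step 1: apply R2 at {0↦3, 1↦0, 2↦4}  → |V|=5 |E|=4  E = 0-p->1 0-q->2 5-q->0 6-p->5
step 2: apply R2 at {0↦5, 1↦0, 2↦6}  → |V|=3 |E|=2  E = 0-p->1 0-q->2
normal form: no rule applies after step 2
NF edges: [(0, 1, 'p'), (0, 2, 'q')]

Answer: p:1 q:1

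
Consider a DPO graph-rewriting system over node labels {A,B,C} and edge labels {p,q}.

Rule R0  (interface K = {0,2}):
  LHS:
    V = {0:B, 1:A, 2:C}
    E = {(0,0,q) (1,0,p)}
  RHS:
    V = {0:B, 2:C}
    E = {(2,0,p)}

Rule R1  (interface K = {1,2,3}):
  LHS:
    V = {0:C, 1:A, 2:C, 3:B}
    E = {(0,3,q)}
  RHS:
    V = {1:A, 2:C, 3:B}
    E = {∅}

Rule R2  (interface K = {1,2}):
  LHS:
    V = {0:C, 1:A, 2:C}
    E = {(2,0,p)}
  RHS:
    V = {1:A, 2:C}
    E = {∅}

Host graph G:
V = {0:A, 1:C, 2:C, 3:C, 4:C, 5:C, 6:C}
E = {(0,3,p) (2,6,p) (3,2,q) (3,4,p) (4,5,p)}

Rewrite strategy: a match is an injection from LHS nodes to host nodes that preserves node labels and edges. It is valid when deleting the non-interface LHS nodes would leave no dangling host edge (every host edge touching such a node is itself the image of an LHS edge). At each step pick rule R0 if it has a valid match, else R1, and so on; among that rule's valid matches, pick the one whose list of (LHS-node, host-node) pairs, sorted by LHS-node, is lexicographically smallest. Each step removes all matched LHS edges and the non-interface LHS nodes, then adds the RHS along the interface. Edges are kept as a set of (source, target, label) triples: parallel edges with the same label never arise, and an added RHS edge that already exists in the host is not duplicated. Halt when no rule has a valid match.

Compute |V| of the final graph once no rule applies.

Answer: 4

Rewrite trace:
start.  V:7 E:5  edges: 0-p->3 2-p->6 3-q->2 3-p->4 4-p->5
1. fire R2 via {0↦5, 1↦0, 2↦4}  →  V:6 E:4  edges: 0-p->3 2-p->6 3-q->2 3-p->4
2. fire R2 via {0↦4, 1↦0, 2↦3}  →  V:5 E:3  edges: 0-p->3 2-p->6 3-q->2
3. fire R2 via {0↦6, 1↦0, 2↦2}  →  V:4 E:2  edges: 0-p->3 3-q->2
final graph: no rule applies after step 3
NF nodes: {0:A, 1:C, 2:C, 3:C}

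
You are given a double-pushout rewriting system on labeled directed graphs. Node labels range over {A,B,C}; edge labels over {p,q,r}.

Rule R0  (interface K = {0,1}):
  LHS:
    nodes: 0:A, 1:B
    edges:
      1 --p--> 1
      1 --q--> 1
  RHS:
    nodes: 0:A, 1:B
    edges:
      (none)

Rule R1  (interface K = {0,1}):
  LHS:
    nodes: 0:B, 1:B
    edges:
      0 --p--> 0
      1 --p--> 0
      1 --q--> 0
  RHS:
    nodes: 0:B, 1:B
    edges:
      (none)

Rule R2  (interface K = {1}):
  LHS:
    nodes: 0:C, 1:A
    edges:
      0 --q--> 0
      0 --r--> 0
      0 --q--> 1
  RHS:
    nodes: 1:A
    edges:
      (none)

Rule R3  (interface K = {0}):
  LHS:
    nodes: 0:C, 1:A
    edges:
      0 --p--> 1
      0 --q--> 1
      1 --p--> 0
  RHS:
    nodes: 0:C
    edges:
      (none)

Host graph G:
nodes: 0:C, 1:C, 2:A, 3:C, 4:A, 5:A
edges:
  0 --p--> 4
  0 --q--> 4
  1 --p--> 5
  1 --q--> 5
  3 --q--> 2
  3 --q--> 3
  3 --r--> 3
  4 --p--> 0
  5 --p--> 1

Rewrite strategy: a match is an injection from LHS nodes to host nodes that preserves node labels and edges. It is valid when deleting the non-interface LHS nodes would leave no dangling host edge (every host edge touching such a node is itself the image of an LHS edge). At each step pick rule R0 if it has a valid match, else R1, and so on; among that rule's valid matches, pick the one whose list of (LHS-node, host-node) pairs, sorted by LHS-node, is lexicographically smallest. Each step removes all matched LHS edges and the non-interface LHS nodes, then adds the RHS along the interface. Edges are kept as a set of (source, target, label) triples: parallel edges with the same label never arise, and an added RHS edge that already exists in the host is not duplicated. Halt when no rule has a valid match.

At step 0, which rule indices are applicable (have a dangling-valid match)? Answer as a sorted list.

Answer: [R2,R3]

Derivation:
R0: no valid match — LHS pattern not found
R1: no valid match — LHS pattern not found
R2: 1 valid match — {0↦3, 1↦2}
R3: 2 valid matches — {0↦0, 1↦4}, {0↦1, 1↦5}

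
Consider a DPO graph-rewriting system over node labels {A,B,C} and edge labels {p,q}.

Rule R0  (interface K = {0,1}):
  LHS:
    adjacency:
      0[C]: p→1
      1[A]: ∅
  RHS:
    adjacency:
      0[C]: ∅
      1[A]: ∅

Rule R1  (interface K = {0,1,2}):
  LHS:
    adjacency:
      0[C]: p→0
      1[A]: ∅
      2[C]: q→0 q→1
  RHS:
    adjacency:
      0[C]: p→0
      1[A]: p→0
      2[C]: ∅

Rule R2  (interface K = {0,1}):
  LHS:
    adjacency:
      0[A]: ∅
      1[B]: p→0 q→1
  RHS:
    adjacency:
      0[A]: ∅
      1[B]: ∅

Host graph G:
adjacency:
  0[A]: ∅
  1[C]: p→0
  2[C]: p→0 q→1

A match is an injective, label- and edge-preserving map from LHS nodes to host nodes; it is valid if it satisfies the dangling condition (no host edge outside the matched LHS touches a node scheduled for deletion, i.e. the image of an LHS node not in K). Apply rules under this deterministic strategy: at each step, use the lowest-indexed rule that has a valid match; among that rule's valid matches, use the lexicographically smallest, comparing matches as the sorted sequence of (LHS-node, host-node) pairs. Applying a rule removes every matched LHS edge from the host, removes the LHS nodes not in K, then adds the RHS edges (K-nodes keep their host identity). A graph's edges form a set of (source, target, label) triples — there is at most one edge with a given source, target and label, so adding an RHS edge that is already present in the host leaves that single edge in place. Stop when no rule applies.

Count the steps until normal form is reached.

[0] host  ⇒  3 nodes, 3 edges  {1-p->0 2-p->0 2-q->1}
[1] R0 @ {0↦1, 1↦0}  ⇒  3 nodes, 2 edges  {2-p->0 2-q->1}
[2] R0 @ {0↦2, 1↦0}  ⇒  3 nodes, 1 edges  {2-q->1}
final graph: no rule applies after step 2

Answer: 2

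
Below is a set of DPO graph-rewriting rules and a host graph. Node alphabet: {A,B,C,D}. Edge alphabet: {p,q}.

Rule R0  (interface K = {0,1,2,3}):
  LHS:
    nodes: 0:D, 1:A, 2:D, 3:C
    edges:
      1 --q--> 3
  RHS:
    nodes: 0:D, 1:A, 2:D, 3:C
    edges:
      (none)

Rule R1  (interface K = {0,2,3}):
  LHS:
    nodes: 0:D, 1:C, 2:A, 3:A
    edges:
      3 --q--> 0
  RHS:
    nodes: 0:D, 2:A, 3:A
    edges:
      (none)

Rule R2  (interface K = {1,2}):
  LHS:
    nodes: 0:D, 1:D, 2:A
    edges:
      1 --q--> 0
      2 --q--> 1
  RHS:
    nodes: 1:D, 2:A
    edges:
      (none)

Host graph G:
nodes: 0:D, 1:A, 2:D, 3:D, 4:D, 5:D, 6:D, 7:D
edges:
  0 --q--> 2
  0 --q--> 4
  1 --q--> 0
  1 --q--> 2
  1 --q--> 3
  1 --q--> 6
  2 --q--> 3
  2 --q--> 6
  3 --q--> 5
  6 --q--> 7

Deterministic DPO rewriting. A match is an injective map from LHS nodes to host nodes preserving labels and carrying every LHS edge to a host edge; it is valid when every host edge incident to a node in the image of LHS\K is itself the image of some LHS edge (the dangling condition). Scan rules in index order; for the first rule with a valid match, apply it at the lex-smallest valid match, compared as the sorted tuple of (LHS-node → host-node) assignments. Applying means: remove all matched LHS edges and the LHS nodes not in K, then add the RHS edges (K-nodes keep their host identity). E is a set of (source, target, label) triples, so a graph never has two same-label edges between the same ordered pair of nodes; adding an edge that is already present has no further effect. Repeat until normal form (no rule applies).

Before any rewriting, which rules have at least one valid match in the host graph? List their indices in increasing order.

Answer: [R2]

Rewrite trace:
R0: no valid match — LHS pattern not found
R1: no valid match — LHS pattern not found
R2: 3 valid matches — {0↦4, 1↦0, 2↦1}, {0↦5, 1↦3, 2↦1}, {0↦7, 1↦6, 2↦1}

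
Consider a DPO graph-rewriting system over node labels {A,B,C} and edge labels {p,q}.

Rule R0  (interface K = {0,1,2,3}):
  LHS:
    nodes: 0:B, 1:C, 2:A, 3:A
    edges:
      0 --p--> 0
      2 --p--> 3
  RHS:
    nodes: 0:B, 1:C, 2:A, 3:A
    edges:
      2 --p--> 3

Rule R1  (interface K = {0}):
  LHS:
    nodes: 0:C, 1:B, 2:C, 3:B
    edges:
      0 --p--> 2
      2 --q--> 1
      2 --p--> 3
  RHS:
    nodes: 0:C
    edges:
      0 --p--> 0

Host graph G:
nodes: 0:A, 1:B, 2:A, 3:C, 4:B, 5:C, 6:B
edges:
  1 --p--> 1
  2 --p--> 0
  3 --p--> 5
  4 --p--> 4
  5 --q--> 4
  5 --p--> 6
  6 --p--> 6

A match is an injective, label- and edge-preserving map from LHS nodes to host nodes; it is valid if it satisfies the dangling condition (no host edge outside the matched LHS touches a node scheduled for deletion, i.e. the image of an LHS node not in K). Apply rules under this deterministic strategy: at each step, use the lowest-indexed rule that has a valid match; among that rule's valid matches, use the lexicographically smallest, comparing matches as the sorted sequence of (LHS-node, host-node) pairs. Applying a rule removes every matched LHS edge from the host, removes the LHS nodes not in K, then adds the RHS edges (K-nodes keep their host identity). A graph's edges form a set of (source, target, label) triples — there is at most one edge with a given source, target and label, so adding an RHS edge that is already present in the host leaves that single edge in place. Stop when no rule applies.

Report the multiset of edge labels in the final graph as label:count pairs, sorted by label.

initial: |V|=7 |E|=7  E = 1-p->1 2-p->0 3-p->5 4-p->4 5-q->4 5-p->6 6-p->6
step 1: apply R0 at {0↦1, 1↦3, 2↦2, 3↦0}  → |V|=7 |E|=6  E = 2-p->0 3-p->5 4-p->4 5-q->4 5-p->6 6-p->6
step 2: apply R0 at {0↦4, 1↦3, 2↦2, 3↦0}  → |V|=7 |E|=5  E = 2-p->0 3-p->5 5-q->4 5-p->6 6-p->6
step 3: apply R0 at {0↦6, 1↦3, 2↦2, 3↦0}  → |V|=7 |E|=4  E = 2-p->0 3-p->5 5-q->4 5-p->6
step 4: apply R1 at {0↦3, 1↦4, 2↦5, 3↦6}  → |V|=4 |E|=2  E = 2-p->0 3-p->3
final graph: no rule applies after step 4
NF edges: [(2, 0, 'p'), (3, 3, 'p')]

Answer: p:2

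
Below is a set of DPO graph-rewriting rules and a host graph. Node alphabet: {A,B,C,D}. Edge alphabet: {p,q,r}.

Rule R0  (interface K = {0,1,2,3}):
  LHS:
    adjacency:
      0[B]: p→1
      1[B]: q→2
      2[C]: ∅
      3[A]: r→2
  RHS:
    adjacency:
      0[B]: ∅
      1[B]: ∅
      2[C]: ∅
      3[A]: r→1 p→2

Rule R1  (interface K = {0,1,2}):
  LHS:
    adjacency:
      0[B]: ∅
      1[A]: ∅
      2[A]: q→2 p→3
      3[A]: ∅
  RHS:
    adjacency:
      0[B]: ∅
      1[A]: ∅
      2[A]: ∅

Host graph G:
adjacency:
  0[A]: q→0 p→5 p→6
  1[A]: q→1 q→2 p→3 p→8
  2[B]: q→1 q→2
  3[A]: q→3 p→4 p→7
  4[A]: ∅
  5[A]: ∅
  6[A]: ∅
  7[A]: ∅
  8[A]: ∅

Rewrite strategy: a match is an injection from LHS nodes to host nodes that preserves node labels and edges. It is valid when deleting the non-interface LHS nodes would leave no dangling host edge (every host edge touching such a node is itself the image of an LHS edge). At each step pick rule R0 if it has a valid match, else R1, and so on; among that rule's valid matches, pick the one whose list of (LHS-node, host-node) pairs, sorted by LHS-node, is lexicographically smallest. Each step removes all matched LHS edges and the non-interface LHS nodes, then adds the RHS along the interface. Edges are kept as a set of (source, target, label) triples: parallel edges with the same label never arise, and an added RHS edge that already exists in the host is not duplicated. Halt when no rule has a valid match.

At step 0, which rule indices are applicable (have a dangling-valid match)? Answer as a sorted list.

R0: no valid match — LHS pattern not found
R1: 30 valid matches — {0↦2, 1↦0, 2↦1, 3↦8}, {0↦2, 1↦0, 2↦3, 3↦4}, {0↦2, 1↦0, 2↦3, 3↦7} (+27 more)

Answer: [R1]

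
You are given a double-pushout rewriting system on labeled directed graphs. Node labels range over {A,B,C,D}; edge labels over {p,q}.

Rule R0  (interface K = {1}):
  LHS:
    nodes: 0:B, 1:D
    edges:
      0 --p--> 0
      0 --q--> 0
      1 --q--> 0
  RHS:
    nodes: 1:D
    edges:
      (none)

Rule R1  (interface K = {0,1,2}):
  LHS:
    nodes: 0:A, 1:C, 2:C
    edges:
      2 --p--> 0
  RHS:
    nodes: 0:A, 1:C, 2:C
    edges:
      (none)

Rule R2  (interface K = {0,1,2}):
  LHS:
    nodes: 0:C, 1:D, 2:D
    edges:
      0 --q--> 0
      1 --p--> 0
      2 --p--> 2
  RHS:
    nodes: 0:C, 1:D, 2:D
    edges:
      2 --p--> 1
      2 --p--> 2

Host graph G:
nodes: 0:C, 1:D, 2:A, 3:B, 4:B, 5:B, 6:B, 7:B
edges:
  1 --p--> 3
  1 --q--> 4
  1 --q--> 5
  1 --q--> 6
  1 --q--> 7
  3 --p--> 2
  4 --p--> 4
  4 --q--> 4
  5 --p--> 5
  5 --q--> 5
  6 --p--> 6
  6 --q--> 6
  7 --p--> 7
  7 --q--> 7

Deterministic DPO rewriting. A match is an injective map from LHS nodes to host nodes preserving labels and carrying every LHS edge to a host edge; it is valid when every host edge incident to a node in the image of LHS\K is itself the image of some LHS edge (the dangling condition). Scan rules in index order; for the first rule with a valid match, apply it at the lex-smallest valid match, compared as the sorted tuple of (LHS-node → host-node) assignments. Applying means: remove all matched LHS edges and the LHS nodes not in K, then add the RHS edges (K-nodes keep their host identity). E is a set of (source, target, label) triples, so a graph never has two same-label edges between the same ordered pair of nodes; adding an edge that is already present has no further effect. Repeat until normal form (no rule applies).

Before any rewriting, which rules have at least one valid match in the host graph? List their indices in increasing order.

Answer: [R0]

Derivation:
R0: 4 valid matches — {0↦4, 1↦1}, {0↦5, 1↦1}, {0↦6, 1↦1} (+1 more)
R1: no valid match — LHS pattern not found
R2: no valid match — LHS pattern not found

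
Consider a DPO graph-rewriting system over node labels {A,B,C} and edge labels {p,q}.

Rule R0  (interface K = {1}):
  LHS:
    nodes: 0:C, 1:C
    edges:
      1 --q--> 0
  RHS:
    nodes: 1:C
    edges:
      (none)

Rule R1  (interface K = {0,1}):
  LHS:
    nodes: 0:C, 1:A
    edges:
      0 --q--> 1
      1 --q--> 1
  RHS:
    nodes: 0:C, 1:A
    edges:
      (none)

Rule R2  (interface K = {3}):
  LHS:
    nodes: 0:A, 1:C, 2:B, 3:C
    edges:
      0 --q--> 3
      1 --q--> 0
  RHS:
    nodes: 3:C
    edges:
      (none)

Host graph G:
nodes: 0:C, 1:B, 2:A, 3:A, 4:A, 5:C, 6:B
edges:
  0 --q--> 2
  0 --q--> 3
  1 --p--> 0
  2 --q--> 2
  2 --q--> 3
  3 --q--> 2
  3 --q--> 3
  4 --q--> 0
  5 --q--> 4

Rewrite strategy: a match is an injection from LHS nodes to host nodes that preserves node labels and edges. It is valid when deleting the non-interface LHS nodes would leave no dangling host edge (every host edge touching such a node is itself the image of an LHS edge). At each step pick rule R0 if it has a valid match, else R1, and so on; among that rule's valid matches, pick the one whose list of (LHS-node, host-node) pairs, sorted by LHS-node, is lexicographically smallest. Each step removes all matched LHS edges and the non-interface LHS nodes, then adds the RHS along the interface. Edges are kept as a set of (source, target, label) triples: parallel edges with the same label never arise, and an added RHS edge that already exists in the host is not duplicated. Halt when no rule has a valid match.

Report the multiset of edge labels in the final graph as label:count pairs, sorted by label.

initial: |V|=7 |E|=9  E = 0-q->2 0-q->3 1-p->0 2-q->2 2-q->3 3-q->2 3-q->3 4-q->0 5-q->4
step 1: apply R1 at {0↦0, 1↦2}  → |V|=7 |E|=7  E = 0-q->3 1-p->0 2-q->3 3-q->2 3-q->3 4-q->0 5-q->4
step 2: apply R1 at {0↦0, 1↦3}  → |V|=7 |E|=5  E = 1-p->0 2-q->3 3-q->2 4-q->0 5-q->4
step 3: apply R2 at {0↦4, 1↦5, 2↦6, 3↦0}  → |V|=4 |E|=3  E = 1-p->0 2-q->3 3-q->2
normal form: no rule applies after step 3
NF edges: [(1, 0, 'p'), (2, 3, 'q'), (3, 2, 'q')]

Answer: p:1 q:2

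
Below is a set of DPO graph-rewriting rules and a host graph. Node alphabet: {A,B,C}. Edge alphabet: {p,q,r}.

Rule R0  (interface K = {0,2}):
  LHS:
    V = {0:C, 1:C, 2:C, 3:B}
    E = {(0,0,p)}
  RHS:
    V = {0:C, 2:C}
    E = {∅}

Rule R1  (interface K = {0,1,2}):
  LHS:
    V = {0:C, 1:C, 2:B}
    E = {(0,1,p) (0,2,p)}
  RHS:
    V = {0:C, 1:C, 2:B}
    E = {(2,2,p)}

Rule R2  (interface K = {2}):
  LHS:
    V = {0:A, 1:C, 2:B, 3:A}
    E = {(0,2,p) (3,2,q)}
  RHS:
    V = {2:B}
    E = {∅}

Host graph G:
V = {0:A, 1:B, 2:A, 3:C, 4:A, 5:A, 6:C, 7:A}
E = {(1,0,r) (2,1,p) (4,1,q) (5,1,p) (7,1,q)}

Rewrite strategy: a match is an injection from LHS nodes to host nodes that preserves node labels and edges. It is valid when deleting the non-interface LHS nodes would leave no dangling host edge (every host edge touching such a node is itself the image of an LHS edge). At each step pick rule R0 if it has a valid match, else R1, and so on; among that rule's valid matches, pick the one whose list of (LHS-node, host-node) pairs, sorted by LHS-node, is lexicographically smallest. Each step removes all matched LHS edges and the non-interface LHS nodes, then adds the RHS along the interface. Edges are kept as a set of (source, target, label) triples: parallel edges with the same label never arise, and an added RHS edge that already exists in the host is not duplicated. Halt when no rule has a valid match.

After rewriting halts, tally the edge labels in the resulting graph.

Answer: r:1

Rewrite trace:
initial: |V|=8 |E|=5  E = 1-r->0 2-p->1 4-q->1 5-p->1 7-q->1
step 1: apply R2 at {0↦2, 1↦3, 2↦1, 3↦4}  → |V|=5 |E|=3  E = 1-r->0 5-p->1 7-q->1
step 2: apply R2 at {0↦5, 1↦6, 2↦1, 3↦7}  → |V|=2 |E|=1  E = 1-r->0
final graph: no rule applies after step 2
NF edges: [(1, 0, 'r')]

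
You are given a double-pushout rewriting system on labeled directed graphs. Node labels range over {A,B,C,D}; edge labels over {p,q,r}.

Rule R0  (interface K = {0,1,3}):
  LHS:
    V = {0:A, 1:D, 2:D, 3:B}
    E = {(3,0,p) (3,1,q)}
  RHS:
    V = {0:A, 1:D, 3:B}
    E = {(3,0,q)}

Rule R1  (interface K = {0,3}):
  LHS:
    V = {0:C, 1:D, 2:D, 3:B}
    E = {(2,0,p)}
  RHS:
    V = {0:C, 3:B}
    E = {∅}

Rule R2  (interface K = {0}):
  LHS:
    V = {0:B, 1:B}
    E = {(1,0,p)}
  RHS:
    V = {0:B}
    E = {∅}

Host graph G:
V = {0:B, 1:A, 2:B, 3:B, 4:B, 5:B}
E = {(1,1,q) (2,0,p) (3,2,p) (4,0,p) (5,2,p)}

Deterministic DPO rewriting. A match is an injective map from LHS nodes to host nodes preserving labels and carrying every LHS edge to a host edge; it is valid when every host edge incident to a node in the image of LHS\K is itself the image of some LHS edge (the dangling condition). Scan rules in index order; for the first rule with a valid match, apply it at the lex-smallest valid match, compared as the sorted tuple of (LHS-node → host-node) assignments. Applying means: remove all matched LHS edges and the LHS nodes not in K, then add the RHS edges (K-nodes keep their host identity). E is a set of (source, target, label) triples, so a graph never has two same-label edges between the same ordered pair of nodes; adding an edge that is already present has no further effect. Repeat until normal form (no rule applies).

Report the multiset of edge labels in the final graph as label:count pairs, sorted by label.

initial: |V|=6 |E|=5  E = 1-q->1 2-p->0 3-p->2 4-p->0 5-p->2
step 1: apply R2 at {0↦0, 1↦4}  → |V|=5 |E|=4  E = 1-q->1 2-p->0 3-p->2 5-p->2
step 2: apply R2 at {0↦2, 1↦3}  → |V|=4 |E|=3  E = 1-q->1 2-p->0 5-p->2
step 3: apply R2 at {0↦2, 1↦5}  → |V|=3 |E|=2  E = 1-q->1 2-p->0
step 4: apply R2 at {0↦0, 1↦2}  → |V|=2 |E|=1  E = 1-q->1
final graph: no rule applies after step 4
NF edges: [(1, 1, 'q')]

Answer: q:1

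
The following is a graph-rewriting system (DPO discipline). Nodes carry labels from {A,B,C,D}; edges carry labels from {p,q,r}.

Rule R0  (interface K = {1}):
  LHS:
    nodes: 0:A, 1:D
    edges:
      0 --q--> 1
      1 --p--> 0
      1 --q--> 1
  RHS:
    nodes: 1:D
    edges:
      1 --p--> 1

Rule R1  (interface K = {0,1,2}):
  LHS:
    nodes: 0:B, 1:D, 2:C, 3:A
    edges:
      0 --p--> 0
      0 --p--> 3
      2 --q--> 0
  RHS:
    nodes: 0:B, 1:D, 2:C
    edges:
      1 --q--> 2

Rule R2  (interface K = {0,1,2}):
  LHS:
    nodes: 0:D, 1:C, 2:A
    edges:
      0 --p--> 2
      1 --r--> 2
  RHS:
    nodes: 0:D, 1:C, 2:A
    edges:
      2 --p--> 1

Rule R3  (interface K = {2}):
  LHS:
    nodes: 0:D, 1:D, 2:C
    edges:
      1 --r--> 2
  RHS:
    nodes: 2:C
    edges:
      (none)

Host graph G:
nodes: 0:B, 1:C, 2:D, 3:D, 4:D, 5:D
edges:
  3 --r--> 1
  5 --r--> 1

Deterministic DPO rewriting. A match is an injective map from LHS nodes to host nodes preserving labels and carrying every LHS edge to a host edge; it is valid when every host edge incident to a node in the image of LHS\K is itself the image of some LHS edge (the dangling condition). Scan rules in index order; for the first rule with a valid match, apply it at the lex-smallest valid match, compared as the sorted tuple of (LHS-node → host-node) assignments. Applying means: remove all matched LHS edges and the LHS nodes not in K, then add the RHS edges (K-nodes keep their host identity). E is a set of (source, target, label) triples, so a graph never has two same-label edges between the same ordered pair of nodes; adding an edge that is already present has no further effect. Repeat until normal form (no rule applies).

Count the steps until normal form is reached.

Answer: 2

Rewrite trace:
initial: |V|=6 |E|=2  E = 3-r->1 5-r->1
step 1: apply R3 at {0↦2, 1↦3, 2↦1}  → |V|=4 |E|=1  E = 5-r->1
step 2: apply R3 at {0↦4, 1↦5, 2↦1}  → |V|=2 |E|=0  E = ∅
normal form: no rule applies after step 2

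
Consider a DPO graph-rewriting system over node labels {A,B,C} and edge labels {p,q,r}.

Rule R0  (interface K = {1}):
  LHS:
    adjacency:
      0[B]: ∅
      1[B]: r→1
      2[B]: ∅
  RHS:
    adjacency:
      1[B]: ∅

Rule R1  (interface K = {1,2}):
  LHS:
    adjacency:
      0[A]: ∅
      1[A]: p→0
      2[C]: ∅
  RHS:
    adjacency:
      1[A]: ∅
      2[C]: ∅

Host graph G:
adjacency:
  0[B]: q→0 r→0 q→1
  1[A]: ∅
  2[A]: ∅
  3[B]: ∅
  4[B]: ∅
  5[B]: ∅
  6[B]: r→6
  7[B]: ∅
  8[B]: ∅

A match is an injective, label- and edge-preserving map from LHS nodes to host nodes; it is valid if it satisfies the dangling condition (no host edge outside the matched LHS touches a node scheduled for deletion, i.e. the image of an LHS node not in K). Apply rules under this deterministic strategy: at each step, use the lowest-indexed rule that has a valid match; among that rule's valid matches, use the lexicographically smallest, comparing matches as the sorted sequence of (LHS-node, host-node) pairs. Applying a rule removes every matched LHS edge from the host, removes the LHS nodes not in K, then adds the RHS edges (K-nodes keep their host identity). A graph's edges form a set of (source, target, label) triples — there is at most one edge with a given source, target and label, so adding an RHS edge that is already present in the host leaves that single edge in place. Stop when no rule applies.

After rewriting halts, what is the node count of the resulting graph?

start.  V:9 E:4  edges: 0-q->0 0-r->0 0-q->1 6-r->6
1. fire R0 via {0↦3, 1↦0, 2↦4}  →  V:7 E:3  edges: 0-q->0 0-q->1 6-r->6
2. fire R0 via {0↦5, 1↦6, 2↦7}  →  V:5 E:2  edges: 0-q->0 0-q->1
normal form: no rule applies after step 2
NF nodes: {0:B, 1:A, 2:A, 6:B, 8:B}

Answer: 5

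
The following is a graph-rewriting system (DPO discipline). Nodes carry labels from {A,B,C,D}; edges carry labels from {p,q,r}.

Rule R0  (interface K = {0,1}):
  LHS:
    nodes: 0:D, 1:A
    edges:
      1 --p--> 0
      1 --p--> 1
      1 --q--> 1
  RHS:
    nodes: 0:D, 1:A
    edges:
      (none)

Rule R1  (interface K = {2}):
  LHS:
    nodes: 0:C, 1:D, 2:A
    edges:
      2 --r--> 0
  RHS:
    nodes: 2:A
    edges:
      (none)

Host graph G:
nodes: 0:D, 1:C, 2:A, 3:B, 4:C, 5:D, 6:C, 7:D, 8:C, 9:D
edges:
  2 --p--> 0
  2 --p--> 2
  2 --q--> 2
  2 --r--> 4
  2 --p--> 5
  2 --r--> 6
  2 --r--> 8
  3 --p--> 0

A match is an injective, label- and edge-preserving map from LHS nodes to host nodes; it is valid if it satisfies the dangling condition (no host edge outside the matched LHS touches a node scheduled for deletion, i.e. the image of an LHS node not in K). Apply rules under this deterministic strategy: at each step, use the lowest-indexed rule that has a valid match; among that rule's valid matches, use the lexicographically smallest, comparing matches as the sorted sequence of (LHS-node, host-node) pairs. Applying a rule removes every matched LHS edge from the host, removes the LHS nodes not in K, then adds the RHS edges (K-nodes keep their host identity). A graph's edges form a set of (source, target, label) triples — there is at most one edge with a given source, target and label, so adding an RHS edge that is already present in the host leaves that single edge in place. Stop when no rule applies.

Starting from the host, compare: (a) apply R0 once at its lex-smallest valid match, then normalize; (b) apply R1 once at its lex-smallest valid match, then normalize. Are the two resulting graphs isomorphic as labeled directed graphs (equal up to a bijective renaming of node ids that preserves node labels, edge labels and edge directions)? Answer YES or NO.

Answer: YES

Rewrite trace:
branch R0-first: apply at {0↦0, 1↦2} → |E|=5, then 2 more step(s) → NF |V|=6 |E|=3 V={0:D, 1:C, 2:A, 3:B, 5:D, 8:C} E=2-p->5 2-r->8 3-p->0
branch R1-first: apply at {0↦4, 1↦7, 2↦2} → |E|=7, then 2 more step(s) → NF |V|=6 |E|=3 V={0:D, 1:C, 2:A, 3:B, 5:D, 8:C} E=2-p->5 2-r->8 3-p->0
graphs isomorphic (equal up to label-preserving node renaming)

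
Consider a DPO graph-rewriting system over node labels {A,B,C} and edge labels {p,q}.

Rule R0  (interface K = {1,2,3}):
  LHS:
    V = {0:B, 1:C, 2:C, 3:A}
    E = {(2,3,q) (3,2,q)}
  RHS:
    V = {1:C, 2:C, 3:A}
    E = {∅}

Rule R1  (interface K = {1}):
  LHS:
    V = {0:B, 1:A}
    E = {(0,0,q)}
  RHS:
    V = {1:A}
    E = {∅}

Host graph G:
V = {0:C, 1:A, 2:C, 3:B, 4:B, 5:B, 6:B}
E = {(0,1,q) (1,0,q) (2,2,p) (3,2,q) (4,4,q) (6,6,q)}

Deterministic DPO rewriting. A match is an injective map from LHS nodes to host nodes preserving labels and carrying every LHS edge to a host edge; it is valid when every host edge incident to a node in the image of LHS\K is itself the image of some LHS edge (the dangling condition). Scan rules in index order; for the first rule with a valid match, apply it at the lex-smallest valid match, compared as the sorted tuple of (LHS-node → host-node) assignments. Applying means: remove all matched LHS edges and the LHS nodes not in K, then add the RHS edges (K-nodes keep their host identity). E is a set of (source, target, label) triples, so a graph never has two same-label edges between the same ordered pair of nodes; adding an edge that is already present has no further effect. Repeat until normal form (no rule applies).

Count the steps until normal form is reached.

start.  V:7 E:6  edges: 0-q->1 1-q->0 2-p->2 3-q->2 4-q->4 6-q->6
1. fire R0 via {0↦5, 1↦2, 2↦0, 3↦1}  →  V:6 E:4  edges: 2-p->2 3-q->2 4-q->4 6-q->6
2. fire R1 via {0↦4, 1↦1}  →  V:5 E:3  edges: 2-p->2 3-q->2 6-q->6
3. fire R1 via {0↦6, 1↦1}  →  V:4 E:2  edges: 2-p->2 3-q->2
normal form: no rule applies after step 3

Answer: 3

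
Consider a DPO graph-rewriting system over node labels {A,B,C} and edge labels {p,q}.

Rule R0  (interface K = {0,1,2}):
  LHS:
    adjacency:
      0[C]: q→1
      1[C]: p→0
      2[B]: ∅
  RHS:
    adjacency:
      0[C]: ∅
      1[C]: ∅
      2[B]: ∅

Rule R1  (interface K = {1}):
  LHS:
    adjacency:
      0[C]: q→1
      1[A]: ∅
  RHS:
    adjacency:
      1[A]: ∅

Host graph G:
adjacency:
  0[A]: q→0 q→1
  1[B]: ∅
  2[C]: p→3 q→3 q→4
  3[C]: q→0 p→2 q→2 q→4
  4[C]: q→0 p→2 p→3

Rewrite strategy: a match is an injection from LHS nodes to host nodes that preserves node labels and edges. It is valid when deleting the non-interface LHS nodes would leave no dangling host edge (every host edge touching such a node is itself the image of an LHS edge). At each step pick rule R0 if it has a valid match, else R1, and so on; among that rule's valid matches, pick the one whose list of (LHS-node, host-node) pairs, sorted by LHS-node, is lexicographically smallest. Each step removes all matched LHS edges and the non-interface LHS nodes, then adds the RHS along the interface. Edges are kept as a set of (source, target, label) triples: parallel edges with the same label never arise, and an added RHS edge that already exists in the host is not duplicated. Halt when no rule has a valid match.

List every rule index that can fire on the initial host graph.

Answer: [R0]

Steps:
R0: 4 valid matches — {0↦2, 1↦3, 2↦1}, {0↦2, 1↦4, 2↦1}, {0↦3, 1↦2, 2↦1} (+1 more)
R1: no valid match — 2 raw matches, all fail dangling condition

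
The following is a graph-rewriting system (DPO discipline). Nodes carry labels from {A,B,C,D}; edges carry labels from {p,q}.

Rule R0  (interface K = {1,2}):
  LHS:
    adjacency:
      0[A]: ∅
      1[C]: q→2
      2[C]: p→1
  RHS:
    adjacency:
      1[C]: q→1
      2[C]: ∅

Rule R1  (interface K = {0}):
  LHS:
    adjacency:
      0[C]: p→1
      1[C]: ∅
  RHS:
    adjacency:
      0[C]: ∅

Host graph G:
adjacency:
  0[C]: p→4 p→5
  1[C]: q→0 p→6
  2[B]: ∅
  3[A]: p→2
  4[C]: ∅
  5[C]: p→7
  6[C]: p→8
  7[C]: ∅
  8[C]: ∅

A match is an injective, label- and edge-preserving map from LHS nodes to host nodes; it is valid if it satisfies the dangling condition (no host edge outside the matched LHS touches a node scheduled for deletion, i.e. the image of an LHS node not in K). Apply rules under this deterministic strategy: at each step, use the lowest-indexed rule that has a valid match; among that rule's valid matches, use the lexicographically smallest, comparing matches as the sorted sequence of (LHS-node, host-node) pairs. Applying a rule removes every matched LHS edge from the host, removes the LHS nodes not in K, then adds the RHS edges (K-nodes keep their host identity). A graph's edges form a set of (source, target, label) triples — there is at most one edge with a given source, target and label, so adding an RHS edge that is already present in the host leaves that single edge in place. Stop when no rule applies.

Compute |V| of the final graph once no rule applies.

start.  V:9 E:7  edges: 0-p->4 0-p->5 1-q->0 1-p->6 3-p->2 5-p->7 6-p->8
1. fire R1 via {0↦0, 1↦4}  →  V:8 E:6  edges: 0-p->5 1-q->0 1-p->6 3-p->2 5-p->7 6-p->8
2. fire R1 via {0↦5, 1↦7}  →  V:7 E:5  edges: 0-p->5 1-q->0 1-p->6 3-p->2 6-p->8
3. fire R1 via {0↦0, 1↦5}  →  V:6 E:4  edges: 1-q->0 1-p->6 3-p->2 6-p->8
4. fire R1 via {0↦6, 1↦8}  →  V:5 E:3  edges: 1-q->0 1-p->6 3-p->2
5. fire R1 via {0↦1, 1↦6}  →  V:4 E:2  edges: 1-q->0 3-p->2
final graph: no rule applies after step 5
NF nodes: {0:C, 1:C, 2:B, 3:A}

Answer: 4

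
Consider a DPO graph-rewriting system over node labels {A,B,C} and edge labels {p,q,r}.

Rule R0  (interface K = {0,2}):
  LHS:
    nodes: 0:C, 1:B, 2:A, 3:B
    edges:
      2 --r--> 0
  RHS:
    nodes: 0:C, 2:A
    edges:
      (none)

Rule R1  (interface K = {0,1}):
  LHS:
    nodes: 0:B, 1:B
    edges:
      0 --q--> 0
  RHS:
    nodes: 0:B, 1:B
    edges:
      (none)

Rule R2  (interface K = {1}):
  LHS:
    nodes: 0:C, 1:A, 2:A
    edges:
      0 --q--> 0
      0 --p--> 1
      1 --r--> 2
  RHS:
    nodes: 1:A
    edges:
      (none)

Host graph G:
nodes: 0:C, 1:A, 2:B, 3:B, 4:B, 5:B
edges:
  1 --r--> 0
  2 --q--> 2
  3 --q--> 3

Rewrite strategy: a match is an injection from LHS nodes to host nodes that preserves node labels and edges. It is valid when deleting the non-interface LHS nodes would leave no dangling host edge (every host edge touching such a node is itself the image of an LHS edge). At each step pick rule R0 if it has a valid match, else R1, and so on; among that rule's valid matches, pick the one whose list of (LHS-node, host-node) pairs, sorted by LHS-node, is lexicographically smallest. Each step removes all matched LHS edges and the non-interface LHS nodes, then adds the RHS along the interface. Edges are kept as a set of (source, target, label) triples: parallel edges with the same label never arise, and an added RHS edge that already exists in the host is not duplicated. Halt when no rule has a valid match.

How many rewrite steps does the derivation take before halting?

Answer: 3

Rewrite trace:
[0] host  ⇒  6 nodes, 3 edges  {1-r->0 2-q->2 3-q->3}
[1] R0 @ {0↦0, 1↦4, 2↦1, 3↦5}  ⇒  4 nodes, 2 edges  {2-q->2 3-q->3}
[2] R1 @ {0↦2, 1↦3}  ⇒  4 nodes, 1 edges  {3-q->3}
[3] R1 @ {0↦3, 1↦2}  ⇒  4 nodes, 0 edges  {∅}
normal form: no rule applies after step 3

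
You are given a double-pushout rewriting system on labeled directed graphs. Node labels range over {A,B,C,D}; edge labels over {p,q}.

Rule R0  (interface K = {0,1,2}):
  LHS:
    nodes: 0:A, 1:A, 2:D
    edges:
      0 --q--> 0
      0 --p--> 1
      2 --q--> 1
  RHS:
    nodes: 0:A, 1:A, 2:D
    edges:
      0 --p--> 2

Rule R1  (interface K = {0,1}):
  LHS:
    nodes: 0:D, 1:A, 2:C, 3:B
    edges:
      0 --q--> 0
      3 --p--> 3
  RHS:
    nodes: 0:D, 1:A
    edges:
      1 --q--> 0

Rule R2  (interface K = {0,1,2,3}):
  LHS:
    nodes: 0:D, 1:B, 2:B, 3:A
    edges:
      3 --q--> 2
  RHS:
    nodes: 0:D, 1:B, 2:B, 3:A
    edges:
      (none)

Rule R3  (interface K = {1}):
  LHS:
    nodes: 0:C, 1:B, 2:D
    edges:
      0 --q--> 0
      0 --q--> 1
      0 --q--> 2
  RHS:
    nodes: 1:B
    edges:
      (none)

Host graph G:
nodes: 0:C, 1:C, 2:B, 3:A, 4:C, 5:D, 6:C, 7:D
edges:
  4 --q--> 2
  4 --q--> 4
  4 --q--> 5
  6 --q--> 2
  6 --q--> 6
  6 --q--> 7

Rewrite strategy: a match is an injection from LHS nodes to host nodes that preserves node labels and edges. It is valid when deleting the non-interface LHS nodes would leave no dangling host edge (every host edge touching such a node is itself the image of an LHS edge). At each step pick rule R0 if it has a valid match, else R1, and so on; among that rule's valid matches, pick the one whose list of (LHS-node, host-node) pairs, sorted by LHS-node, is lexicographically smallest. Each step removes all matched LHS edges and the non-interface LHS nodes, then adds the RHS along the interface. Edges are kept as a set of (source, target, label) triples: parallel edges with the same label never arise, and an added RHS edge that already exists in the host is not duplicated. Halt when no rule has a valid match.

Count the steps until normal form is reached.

start.  V:8 E:6  edges: 4-q->2 4-q->4 4-q->5 6-q->2 6-q->6 6-q->7
1. fire R3 via {0↦4, 1↦2, 2↦5}  →  V:6 E:3  edges: 6-q->2 6-q->6 6-q->7
2. fire R3 via {0↦6, 1↦2, 2↦7}  →  V:4 E:0  edges: ∅
final graph: no rule applies after step 2

Answer: 2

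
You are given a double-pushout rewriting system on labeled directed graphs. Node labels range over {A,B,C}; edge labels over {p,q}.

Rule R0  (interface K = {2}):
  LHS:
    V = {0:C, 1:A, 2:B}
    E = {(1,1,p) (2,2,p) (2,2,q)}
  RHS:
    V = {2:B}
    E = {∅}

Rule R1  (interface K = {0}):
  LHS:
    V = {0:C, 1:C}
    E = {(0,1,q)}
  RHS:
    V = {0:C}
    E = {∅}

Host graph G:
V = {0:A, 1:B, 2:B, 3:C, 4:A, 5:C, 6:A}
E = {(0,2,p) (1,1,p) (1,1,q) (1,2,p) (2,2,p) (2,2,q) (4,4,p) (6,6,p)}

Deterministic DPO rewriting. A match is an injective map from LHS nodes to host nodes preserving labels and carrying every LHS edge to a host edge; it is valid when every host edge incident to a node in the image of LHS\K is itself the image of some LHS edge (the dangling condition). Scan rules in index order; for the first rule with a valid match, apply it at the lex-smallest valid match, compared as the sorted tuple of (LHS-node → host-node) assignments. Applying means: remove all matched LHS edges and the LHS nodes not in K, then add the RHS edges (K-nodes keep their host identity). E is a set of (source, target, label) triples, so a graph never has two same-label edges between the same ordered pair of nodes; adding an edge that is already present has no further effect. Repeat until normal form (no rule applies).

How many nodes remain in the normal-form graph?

[0] host  ⇒  7 nodes, 8 edges  {0-p->2 1-p->1 1-q->1 1-p->2 2-p->2 2-q->2 4-p->4 6-p->6}
[1] R0 @ {0↦3, 1↦4, 2↦1}  ⇒  5 nodes, 5 edges  {0-p->2 1-p->2 2-p->2 2-q->2 6-p->6}
[2] R0 @ {0↦5, 1↦6, 2↦2}  ⇒  3 nodes, 2 edges  {0-p->2 1-p->2}
normal form: no rule applies after step 2
NF nodes: {0:A, 1:B, 2:B}

Answer: 3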